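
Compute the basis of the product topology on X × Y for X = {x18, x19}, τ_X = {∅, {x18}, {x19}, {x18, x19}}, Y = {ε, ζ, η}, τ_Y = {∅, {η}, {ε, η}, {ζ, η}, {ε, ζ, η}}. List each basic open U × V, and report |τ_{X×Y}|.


Basis B = {∅ × ∅, {x18} × {η}, {x19} × {η}, {x18} × {ε, η}, {x18} × {ζ, η}, {x18, x19} × {η}, {x19} × {ε, η}, {x19} × {ζ, η}, {x18} × {ε, ζ, η}, {x19} × {ε, ζ, η}, {x18, x19} × {ε, η}, {x18, x19} × {ζ, η}, {x18, x19} × {ε, ζ, η}}; |τ_{X×Y}| = 25.

Enumerate products U × V with U ∈ τ_X, V ∈ τ_Y (deduplicated):
  ∅ × ∅ = {} (∅)
  {x18} × {η} = {(x18,η)}
  {x19} × {η} = {(x19,η)}
  {x18} × {ε, η} = {(x18,ε), (x18,η)}
  {x18} × {ζ, η} = {(x18,ζ), (x18,η)}
  {x18, x19} × {η} = {(x18,η), (x19,η)}
  {x19} × {ε, η} = {(x19,ε), (x19,η)}
  {x19} × {ζ, η} = {(x19,ζ), (x19,η)}
  {x18} × {ε, ζ, η} = {(x18,ε), (x18,ζ), (x18,η)}
  {x19} × {ε, ζ, η} = {(x19,ε), (x19,ζ), (x19,η)}
  {x18, x19} × {ε, η} = {(x18,ε), (x18,η), (x19,ε), (x19,η)}
  {x18, x19} × {ζ, η} = {(x18,ζ), (x18,η), (x19,ζ), (x19,η)}
  {x18, x19} × {ε, ζ, η} = {(x18,ε), (x18,ζ), (x18,η), (x19,ε), (x19,ζ), (x19,η)}
These 13 distinct sets form the basis B.
Close under arbitrary unions to get τ_{X×Y}; counting gives |τ_{X×Y}| = 25.


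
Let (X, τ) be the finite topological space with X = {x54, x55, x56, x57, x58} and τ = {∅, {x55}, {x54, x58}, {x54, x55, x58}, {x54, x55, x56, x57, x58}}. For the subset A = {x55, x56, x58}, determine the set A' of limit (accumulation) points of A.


A' = {x54, x56, x57}

For each x ∈ X, list the open sets U ∈ τ with x ∈ U, then check whether U ∩ (A ∖ {x}) ≠ ∅ for every such U.
  x = x54: opens ∋ x are {x54, x58}, {x54, x55, x58}, {x54, x55, x56, x57, x58}; each meets A ∖ {x54}, so x IS a limit point.
  x = x55: open {x55} ∋ x has {x55} ∩ (A ∖ {x55}) = ∅, so x is NOT a limit point.
  x = x56: opens ∋ x are {x54, x55, x56, x57, x58}; each meets A ∖ {x56}, so x IS a limit point.
  x = x57: opens ∋ x are {x54, x55, x56, x57, x58}; each meets A ∖ {x57}, so x IS a limit point.
  x = x58: open {x54, x58} ∋ x has {x54, x58} ∩ (A ∖ {x58}) = ∅, so x is NOT a limit point.
Collecting: A' = {x54, x56, x57}.


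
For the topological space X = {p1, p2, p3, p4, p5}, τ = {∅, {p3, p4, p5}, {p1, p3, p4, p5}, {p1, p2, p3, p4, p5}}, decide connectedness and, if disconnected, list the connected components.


(X, τ) is connected.

Find clopen sets (U ∈ τ with X ∖ U ∈ τ):
  U = ∅, X ∖ U = {p1, p2, p3, p4, p5} — both open, so U is clopen.
  U = {p1, p2, p3, p4, p5}, X ∖ U = ∅ — both open, so U is clopen.
Only trivial clopens (∅ and X) exist, so (X, τ) is connected.
Compute connected components by grouping points that agree on all clopens:
  component: {p1, p2, p3, p4, p5}


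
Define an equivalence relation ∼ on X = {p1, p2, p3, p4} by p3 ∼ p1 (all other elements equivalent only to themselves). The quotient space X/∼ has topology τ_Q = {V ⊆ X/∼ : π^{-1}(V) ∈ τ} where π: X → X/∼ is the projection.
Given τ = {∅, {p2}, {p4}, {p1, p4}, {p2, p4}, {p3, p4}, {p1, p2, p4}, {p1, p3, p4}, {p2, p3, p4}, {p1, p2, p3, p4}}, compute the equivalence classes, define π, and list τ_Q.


X/∼ = {[p1=p3], [p2], [p4]}; |τ_Q| = 6.

Equivalence classes: [p1=p3], [p2], [p4].
Quotient map π: X → X/∼ sends p1 ↦ [p1=p3], p2 ↦ [p2], p3 ↦ [p1=p3], p4 ↦ [p4].
For each subset V ⊆ X/∼, compute π^{-1}(V) ⊆ X and check whether π^{-1}(V) ∈ τ. V is open in τ_Q iff π^{-1}(V) ∈ τ.
  V = {}: π^{-1}(V) = ∅ ∈ τ ✓.
  V = {[p1=p3]}: π^{-1}(V) = {p1, p3} ∉ τ ✗.
  V = {[p2]}: π^{-1}(V) = {p2} ∈ τ ✓.
  V = {[p1=p3], [p2]}: π^{-1}(V) = {p1, p2, p3} ∉ τ ✗.
  V = {[p4]}: π^{-1}(V) = {p4} ∈ τ ✓.
  V = {[p1=p3], [p4]}: π^{-1}(V) = {p1, p3, p4} ∈ τ ✓.
  V = {[p2], [p4]}: π^{-1}(V) = {p2, p4} ∈ τ ✓.
  V = {[p1=p3], [p2], [p4]}: π^{-1}(V) = {p1, p2, p3, p4} ∈ τ ✓.
Open sets in the quotient: τ_Q = {{}, {[p2]}, {[p4]}, {[p1=p3], [p4]}, {[p2], [p4]}, {[p1=p3], [p2], [p4]}} (6 elements).


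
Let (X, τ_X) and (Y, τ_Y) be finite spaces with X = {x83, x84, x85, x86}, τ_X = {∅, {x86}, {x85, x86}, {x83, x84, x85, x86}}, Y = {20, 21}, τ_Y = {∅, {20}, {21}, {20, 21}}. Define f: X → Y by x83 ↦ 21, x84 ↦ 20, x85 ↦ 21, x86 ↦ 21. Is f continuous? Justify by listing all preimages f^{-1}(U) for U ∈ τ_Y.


f is NOT continuous.

Compute f^{-1}(U) for each U ∈ τ_Y:
  U = ∅: f^{-1}(U) = ∅ ∈ τ_X ✓.
  U = {20}: f^{-1}(U) = {x84} ∉ τ_X ✗.
  U = {21}: f^{-1}(U) = {x83, x85, x86} ∉ τ_X ✗.
  U = {20, 21}: f^{-1}(U) = {x83, x84, x85, x86} ∈ τ_X ✓.
Found U = {20} with f^{-1}(U) = {x84} not in τ_X. Therefore f is NOT continuous.


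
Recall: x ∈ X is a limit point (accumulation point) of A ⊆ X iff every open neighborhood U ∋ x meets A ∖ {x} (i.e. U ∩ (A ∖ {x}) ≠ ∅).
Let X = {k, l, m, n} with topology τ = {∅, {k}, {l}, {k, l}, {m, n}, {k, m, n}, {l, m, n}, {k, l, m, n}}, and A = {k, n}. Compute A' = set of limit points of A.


A' = {m}

For each x ∈ X, list the open sets U ∈ τ with x ∈ U, then check whether U ∩ (A ∖ {x}) ≠ ∅ for every such U.
  x = k: open {k} ∋ x has {k} ∩ (A ∖ {k}) = ∅, so x is NOT a limit point.
  x = l: open {l} ∋ x has {l} ∩ (A ∖ {l}) = ∅, so x is NOT a limit point.
  x = m: opens ∋ x are {m, n}, {k, m, n}, {l, m, n}, {k, l, m, n}; each meets A ∖ {m}, so x IS a limit point.
  x = n: open {m, n} ∋ x has {m, n} ∩ (A ∖ {n}) = ∅, so x is NOT a limit point.
Collecting: A' = {m}.


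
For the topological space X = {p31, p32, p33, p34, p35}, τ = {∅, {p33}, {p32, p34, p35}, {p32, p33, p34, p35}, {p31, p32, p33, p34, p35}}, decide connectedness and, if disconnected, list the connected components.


(X, τ) is connected.

Find clopen sets (U ∈ τ with X ∖ U ∈ τ):
  U = ∅, X ∖ U = {p31, p32, p33, p34, p35} — both open, so U is clopen.
  U = {p31, p32, p33, p34, p35}, X ∖ U = ∅ — both open, so U is clopen.
Only trivial clopens (∅ and X) exist, so (X, τ) is connected.
Compute connected components by grouping points that agree on all clopens:
  component: {p31, p32, p33, p34, p35}


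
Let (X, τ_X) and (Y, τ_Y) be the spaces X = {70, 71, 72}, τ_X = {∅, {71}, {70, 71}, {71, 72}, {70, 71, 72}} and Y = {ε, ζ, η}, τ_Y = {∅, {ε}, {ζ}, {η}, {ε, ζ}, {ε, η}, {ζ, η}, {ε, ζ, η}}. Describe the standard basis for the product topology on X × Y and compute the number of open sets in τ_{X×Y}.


Basis B = {∅ × ∅, {71} × {ε}, {71} × {ζ}, {71} × {η}, {70, 71} × {ε}, {70, 71} × {ζ}, {70, 71} × {η}, {71} × {ε, ζ}, {71} × {ε, η}, {71, 72} × {ε}, {71} × {ζ, η}, {71, 72} × {ζ}, {71, 72} × {η}, {70, 71, 72} × {ε}, {70, 71, 72} × {ζ}, {70, 71, 72} × {η}, {71} × {ε, ζ, η}, {70, 71} × {ε, ζ}, {70, 71} × {ε, η}, {70, 71} × {ζ, η}, {71, 72} × {ε, ζ}, {71, 72} × {ε, η}, {71, 72} × {ζ, η}, {70, 71} × {ε, ζ, η}, {70, 71, 72} × {ε, ζ}, {70, 71, 72} × {ε, η}, {70, 71, 72} × {ζ, η}, {71, 72} × {ε, ζ, η}, {70, 71, 72} × {ε, ζ, η}}; |τ_{X×Y}| = 125.

Enumerate products U × V with U ∈ τ_X, V ∈ τ_Y (deduplicated):
  ∅ × ∅ = {} (∅)
  {71} × {ε} = {(71,ε)}
  {71} × {ζ} = {(71,ζ)}
  {71} × {η} = {(71,η)}
  {70, 71} × {ε} = {(70,ε), (71,ε)}
  {70, 71} × {ζ} = {(70,ζ), (71,ζ)}
  {70, 71} × {η} = {(70,η), (71,η)}
  {71} × {ε, ζ} = {(71,ε), (71,ζ)}
  {71} × {ε, η} = {(71,ε), (71,η)}
  {71, 72} × {ε} = {(71,ε), (72,ε)}
  {71} × {ζ, η} = {(71,ζ), (71,η)}
  {71, 72} × {ζ} = {(71,ζ), (72,ζ)}
  {71, 72} × {η} = {(71,η), (72,η)}
  {70, 71, 72} × {ε} = {(70,ε), (71,ε), (72,ε)}
  {70, 71, 72} × {ζ} = {(70,ζ), (71,ζ), (72,ζ)}
  {70, 71, 72} × {η} = {(70,η), (71,η), (72,η)}
  {71} × {ε, ζ, η} = {(71,ε), (71,ζ), (71,η)}
  {70, 71} × {ε, ζ} = {(70,ε), (70,ζ), (71,ε), (71,ζ)}
  {70, 71} × {ε, η} = {(70,ε), (70,η), (71,ε), (71,η)}
  {70, 71} × {ζ, η} = {(70,ζ), (70,η), (71,ζ), (71,η)}
  {71, 72} × {ε, ζ} = {(71,ε), (71,ζ), (72,ε), (72,ζ)}
  {71, 72} × {ε, η} = {(71,ε), (71,η), (72,ε), (72,η)}
  {71, 72} × {ζ, η} = {(71,ζ), (71,η), (72,ζ), (72,η)}
  {70, 71} × {ε, ζ, η} = {(70,ε), (70,ζ), (70,η), (71,ε), (71,ζ), (71,η)}
  {70, 71, 72} × {ε, ζ} = {(70,ε), (70,ζ), (71,ε), (71,ζ), (72,ε), (72,ζ)}
  {70, 71, 72} × {ε, η} = {(70,ε), (70,η), (71,ε), (71,η), (72,ε), (72,η)}
  {70, 71, 72} × {ζ, η} = {(70,ζ), (70,η), (71,ζ), (71,η), (72,ζ), (72,η)}
  {71, 72} × {ε, ζ, η} = {(71,ε), (71,ζ), (71,η), (72,ε), (72,ζ), (72,η)}
  {70, 71, 72} × {ε, ζ, η} = {(70,ε), (70,ζ), (70,η), (71,ε), (71,ζ), (71,η), (72,ε), (72,ζ), (72,η)}
These 29 distinct sets form the basis B.
Close under arbitrary unions to get τ_{X×Y}; counting gives |τ_{X×Y}| = 125.


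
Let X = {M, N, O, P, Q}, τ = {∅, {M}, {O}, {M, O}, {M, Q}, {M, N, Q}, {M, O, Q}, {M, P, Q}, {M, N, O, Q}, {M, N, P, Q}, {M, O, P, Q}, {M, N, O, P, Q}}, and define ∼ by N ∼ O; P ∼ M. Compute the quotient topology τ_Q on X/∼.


X/∼ = {[M=P], [N=O], [Q]}; |τ_Q| = 3.

Equivalence classes: [M=P], [N=O], [Q].
Quotient map π: X → X/∼ sends M ↦ [M=P], N ↦ [N=O], O ↦ [N=O], P ↦ [M=P], Q ↦ [Q].
For each subset V ⊆ X/∼, compute π^{-1}(V) ⊆ X and check whether π^{-1}(V) ∈ τ. V is open in τ_Q iff π^{-1}(V) ∈ τ.
  V = {}: π^{-1}(V) = ∅ ∈ τ ✓.
  V = {[M=P]}: π^{-1}(V) = {M, P} ∉ τ ✗.
  V = {[N=O]}: π^{-1}(V) = {N, O} ∉ τ ✗.
  V = {[M=P], [N=O]}: π^{-1}(V) = {M, N, O, P} ∉ τ ✗.
  V = {[Q]}: π^{-1}(V) = {Q} ∉ τ ✗.
  V = {[M=P], [Q]}: π^{-1}(V) = {M, P, Q} ∈ τ ✓.
  V = {[N=O], [Q]}: π^{-1}(V) = {N, O, Q} ∉ τ ✗.
  V = {[M=P], [N=O], [Q]}: π^{-1}(V) = {M, N, O, P, Q} ∈ τ ✓.
Open sets in the quotient: τ_Q = {{}, {[M=P], [Q]}, {[M=P], [N=O], [Q]}} (3 elements).


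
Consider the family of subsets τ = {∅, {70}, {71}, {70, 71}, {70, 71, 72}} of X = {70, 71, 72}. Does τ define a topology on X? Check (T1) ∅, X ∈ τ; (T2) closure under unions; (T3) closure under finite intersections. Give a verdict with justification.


τ IS a topology on X.

Axiom (T1): ∅ ∈ τ? Yes; X ∈ τ? Yes.
Axiom (T2/T3): check pairwise unions and intersections of members of τ.
All pairwise intersections and unions checked — each lies in τ. Therefore τ satisfies (T1), (T2), (T3): it IS a topology on X.


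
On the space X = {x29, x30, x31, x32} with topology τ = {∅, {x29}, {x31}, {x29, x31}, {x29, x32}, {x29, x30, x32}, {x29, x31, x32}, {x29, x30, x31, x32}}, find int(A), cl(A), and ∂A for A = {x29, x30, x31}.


int(A) = {x29, x31}, cl(A) = {x29, x30, x31, x32}, ∂A = {x30, x32}.

Closed sets in (X, τ) are complements of opens:
  closed(X, τ) = {∅, {x30}, {x31}, {x30, x31}, {x30, x32}, {x29, x30, x32}, {x30, x31, x32}, {x29, x30, x31, x32}}.
int(A) = ⋃ {U ∈ τ : U ⊆ A}. Opens contained in A: ∅, {x29}, {x31}, {x29, x31}.
Taking the union of these: int(A) = {x29, x31}.
cl(A) = ⋂ {C closed : A ⊆ C}. Closed sets containing A: {x29, x30, x31, x32}.
Intersecting these: cl(A) = {x29, x30, x31, x32}.
∂A = cl(A) ∖ int(A) = {x29, x30, x31, x32} ∖ {x29, x31} = {x30, x32}.


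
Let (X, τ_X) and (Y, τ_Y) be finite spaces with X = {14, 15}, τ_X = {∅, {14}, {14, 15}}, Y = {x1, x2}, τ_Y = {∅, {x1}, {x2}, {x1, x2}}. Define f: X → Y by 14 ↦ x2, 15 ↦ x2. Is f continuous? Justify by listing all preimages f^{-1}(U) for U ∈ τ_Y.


f IS continuous.

Compute f^{-1}(U) for each U ∈ τ_Y:
  U = ∅: f^{-1}(U) = ∅ ∈ τ_X ✓.
  U = {x1}: f^{-1}(U) = ∅ ∈ τ_X ✓.
  U = {x2}: f^{-1}(U) = {14, 15} ∈ τ_X ✓.
  U = {x1, x2}: f^{-1}(U) = {14, 15} ∈ τ_X ✓.
Every preimage lies in τ_X, so f IS continuous.


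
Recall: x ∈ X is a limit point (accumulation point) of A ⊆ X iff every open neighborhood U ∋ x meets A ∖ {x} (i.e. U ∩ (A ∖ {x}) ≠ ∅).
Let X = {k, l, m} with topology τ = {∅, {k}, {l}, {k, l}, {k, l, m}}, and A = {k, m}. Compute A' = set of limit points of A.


A' = {m}

For each x ∈ X, list the open sets U ∈ τ with x ∈ U, then check whether U ∩ (A ∖ {x}) ≠ ∅ for every such U.
  x = k: open {k} ∋ x has {k} ∩ (A ∖ {k}) = ∅, so x is NOT a limit point.
  x = l: open {l} ∋ x has {l} ∩ (A ∖ {l}) = ∅, so x is NOT a limit point.
  x = m: opens ∋ x are {k, l, m}; each meets A ∖ {m}, so x IS a limit point.
Collecting: A' = {m}.


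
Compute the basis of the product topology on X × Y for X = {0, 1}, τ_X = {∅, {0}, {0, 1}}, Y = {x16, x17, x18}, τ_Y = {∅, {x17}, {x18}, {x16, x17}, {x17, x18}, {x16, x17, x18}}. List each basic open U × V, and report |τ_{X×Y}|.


Basis B = {∅ × ∅, {0} × {x17}, {0} × {x18}, {0} × {x16, x17}, {0} × {x17, x18}, {0, 1} × {x17}, {0, 1} × {x18}, {0} × {x16, x17, x18}, {0, 1} × {x16, x17}, {0, 1} × {x17, x18}, {0, 1} × {x16, x17, x18}}; |τ_{X×Y}| = 18.

Enumerate products U × V with U ∈ τ_X, V ∈ τ_Y (deduplicated):
  ∅ × ∅ = {} (∅)
  {0} × {x17} = {(0,x17)}
  {0} × {x18} = {(0,x18)}
  {0} × {x16, x17} = {(0,x16), (0,x17)}
  {0} × {x17, x18} = {(0,x17), (0,x18)}
  {0, 1} × {x17} = {(0,x17), (1,x17)}
  {0, 1} × {x18} = {(0,x18), (1,x18)}
  {0} × {x16, x17, x18} = {(0,x16), (0,x17), (0,x18)}
  {0, 1} × {x16, x17} = {(0,x16), (0,x17), (1,x16), (1,x17)}
  {0, 1} × {x17, x18} = {(0,x17), (0,x18), (1,x17), (1,x18)}
  {0, 1} × {x16, x17, x18} = {(0,x16), (0,x17), (0,x18), (1,x16), (1,x17), (1,x18)}
These 11 distinct sets form the basis B.
Close under arbitrary unions to get τ_{X×Y}; counting gives |τ_{X×Y}| = 18.


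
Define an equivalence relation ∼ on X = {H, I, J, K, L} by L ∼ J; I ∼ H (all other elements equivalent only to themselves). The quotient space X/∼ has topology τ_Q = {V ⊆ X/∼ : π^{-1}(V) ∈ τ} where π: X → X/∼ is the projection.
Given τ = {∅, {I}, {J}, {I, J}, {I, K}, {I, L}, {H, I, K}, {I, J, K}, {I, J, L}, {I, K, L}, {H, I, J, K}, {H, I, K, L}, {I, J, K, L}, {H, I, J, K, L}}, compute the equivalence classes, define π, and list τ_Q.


X/∼ = {[H=I], [J=L], [K]}; |τ_Q| = 3.

Equivalence classes: [H=I], [J=L], [K].
Quotient map π: X → X/∼ sends H ↦ [H=I], I ↦ [H=I], J ↦ [J=L], K ↦ [K], L ↦ [J=L].
For each subset V ⊆ X/∼, compute π^{-1}(V) ⊆ X and check whether π^{-1}(V) ∈ τ. V is open in τ_Q iff π^{-1}(V) ∈ τ.
  V = {}: π^{-1}(V) = ∅ ∈ τ ✓.
  V = {[H=I]}: π^{-1}(V) = {H, I} ∉ τ ✗.
  V = {[J=L]}: π^{-1}(V) = {J, L} ∉ τ ✗.
  V = {[H=I], [J=L]}: π^{-1}(V) = {H, I, J, L} ∉ τ ✗.
  V = {[K]}: π^{-1}(V) = {K} ∉ τ ✗.
  V = {[H=I], [K]}: π^{-1}(V) = {H, I, K} ∈ τ ✓.
  V = {[J=L], [K]}: π^{-1}(V) = {J, K, L} ∉ τ ✗.
  V = {[H=I], [J=L], [K]}: π^{-1}(V) = {H, I, J, K, L} ∈ τ ✓.
Open sets in the quotient: τ_Q = {{}, {[H=I], [K]}, {[H=I], [J=L], [K]}} (3 elements).


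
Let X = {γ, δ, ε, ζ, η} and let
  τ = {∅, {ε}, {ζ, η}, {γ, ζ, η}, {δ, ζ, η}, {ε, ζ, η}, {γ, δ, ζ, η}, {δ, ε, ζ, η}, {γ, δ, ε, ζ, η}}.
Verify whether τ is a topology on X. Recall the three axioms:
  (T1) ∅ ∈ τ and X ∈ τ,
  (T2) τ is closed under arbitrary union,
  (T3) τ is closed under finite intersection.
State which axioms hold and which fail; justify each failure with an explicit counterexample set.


τ is NOT a topology on X.

Axiom (T1): ∅ ∈ τ? Yes; X ∈ τ? Yes.
Axiom (T2/T3): check pairwise unions and intersections of members of τ.
Counterexample for (T2): {ε} ∪ {γ, ζ, η} = {γ, ε, ζ, η} ∉ τ. Therefore τ is NOT a topology.


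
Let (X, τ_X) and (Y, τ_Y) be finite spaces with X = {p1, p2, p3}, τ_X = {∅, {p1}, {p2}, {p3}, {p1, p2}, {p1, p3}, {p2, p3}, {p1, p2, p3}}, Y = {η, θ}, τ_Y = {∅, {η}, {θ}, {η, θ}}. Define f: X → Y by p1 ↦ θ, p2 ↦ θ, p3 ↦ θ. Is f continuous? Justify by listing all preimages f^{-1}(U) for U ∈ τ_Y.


f IS continuous.

Compute f^{-1}(U) for each U ∈ τ_Y:
  U = ∅: f^{-1}(U) = ∅ ∈ τ_X ✓.
  U = {η}: f^{-1}(U) = ∅ ∈ τ_X ✓.
  U = {θ}: f^{-1}(U) = {p1, p2, p3} ∈ τ_X ✓.
  U = {η, θ}: f^{-1}(U) = {p1, p2, p3} ∈ τ_X ✓.
Every preimage lies in τ_X, so f IS continuous.


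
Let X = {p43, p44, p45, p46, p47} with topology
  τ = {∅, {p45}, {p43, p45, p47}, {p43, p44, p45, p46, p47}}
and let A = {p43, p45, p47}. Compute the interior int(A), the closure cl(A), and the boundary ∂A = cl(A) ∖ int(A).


int(A) = {p43, p45, p47}, cl(A) = {p43, p44, p45, p46, p47}, ∂A = {p44, p46}.

Closed sets in (X, τ) are complements of opens:
  closed(X, τ) = {∅, {p44, p46}, {p43, p44, p46, p47}, {p43, p44, p45, p46, p47}}.
int(A) = ⋃ {U ∈ τ : U ⊆ A}. Opens contained in A: ∅, {p45}, {p43, p45, p47}.
Taking the union of these: int(A) = {p43, p45, p47}.
cl(A) = ⋂ {C closed : A ⊆ C}. Closed sets containing A: {p43, p44, p45, p46, p47}.
Intersecting these: cl(A) = {p43, p44, p45, p46, p47}.
∂A = cl(A) ∖ int(A) = {p43, p44, p45, p46, p47} ∖ {p43, p45, p47} = {p44, p46}.


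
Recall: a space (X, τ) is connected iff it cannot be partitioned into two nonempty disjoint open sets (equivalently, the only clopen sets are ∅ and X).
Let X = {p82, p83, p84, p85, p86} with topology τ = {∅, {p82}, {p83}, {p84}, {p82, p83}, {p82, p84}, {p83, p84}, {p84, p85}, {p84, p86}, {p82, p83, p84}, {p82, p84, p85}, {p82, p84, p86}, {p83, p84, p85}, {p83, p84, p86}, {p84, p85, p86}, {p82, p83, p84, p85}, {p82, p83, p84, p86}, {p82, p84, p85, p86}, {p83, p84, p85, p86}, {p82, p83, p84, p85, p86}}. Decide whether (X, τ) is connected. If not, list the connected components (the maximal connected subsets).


(X, τ) is disconnected; components = [{p82}, {p83}, {p84, p85, p86}].

Find clopen sets (U ∈ τ with X ∖ U ∈ τ):
  U = ∅, X ∖ U = {p82, p83, p84, p85, p86} — both open, so U is clopen.
  U = {p82}, X ∖ U = {p83, p84, p85, p86} — both open, so U is clopen.
  U = {p83}, X ∖ U = {p82, p84, p85, p86} — both open, so U is clopen.
  U = {p82, p83}, X ∖ U = {p84, p85, p86} — both open, so U is clopen.
  U = {p84, p85, p86}, X ∖ U = {p82, p83} — both open, so U is clopen.
  U = {p82, p84, p85, p86}, X ∖ U = {p83} — both open, so U is clopen.
  U = {p83, p84, p85, p86}, X ∖ U = {p82} — both open, so U is clopen.
  U = {p82, p83, p84, p85, p86}, X ∖ U = ∅ — both open, so U is clopen.
Nontrivial clopen(s) exist: e.g. {p82}. So (X, τ) is disconnected.
Compute connected components by grouping points that agree on all clopens:
  component: {p82}
  component: {p83}
  component: {p84, p85, p86}


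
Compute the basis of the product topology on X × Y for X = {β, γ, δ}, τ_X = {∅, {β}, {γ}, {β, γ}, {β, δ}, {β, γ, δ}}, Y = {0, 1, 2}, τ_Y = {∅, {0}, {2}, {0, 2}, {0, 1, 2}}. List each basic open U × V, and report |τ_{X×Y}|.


Basis B = {∅ × ∅, {β} × {0}, {β} × {2}, {γ} × {0}, {γ} × {2}, {β} × {0, 2}, {β, γ} × {0}, {β, δ} × {0}, {β, γ} × {2}, {β, δ} × {2}, {γ} × {0, 2}, {β} × {0, 1, 2}, {β, γ, δ} × {0}, {β, γ, δ} × {2}, {γ} × {0, 1, 2}, {β, γ} × {0, 2}, {β, δ} × {0, 2}, {β, γ} × {0, 1, 2}, {β, δ} × {0, 1, 2}, {β, γ, δ} × {0, 2}, {β, γ, δ} × {0, 1, 2}}; |τ_{X×Y}| = 70.

Enumerate products U × V with U ∈ τ_X, V ∈ τ_Y (deduplicated):
  ∅ × ∅ = {} (∅)
  {β} × {0} = {(β,0)}
  {β} × {2} = {(β,2)}
  {γ} × {0} = {(γ,0)}
  {γ} × {2} = {(γ,2)}
  {β} × {0, 2} = {(β,0), (β,2)}
  {β, γ} × {0} = {(β,0), (γ,0)}
  {β, δ} × {0} = {(β,0), (δ,0)}
  {β, γ} × {2} = {(β,2), (γ,2)}
  {β, δ} × {2} = {(β,2), (δ,2)}
  {γ} × {0, 2} = {(γ,0), (γ,2)}
  {β} × {0, 1, 2} = {(β,0), (β,1), (β,2)}
  {β, γ, δ} × {0} = {(β,0), (γ,0), (δ,0)}
  {β, γ, δ} × {2} = {(β,2), (γ,2), (δ,2)}
  {γ} × {0, 1, 2} = {(γ,0), (γ,1), (γ,2)}
  {β, γ} × {0, 2} = {(β,0), (β,2), (γ,0), (γ,2)}
  {β, δ} × {0, 2} = {(β,0), (β,2), (δ,0), (δ,2)}
  {β, γ} × {0, 1, 2} = {(β,0), (β,1), (β,2), (γ,0), (γ,1), (γ,2)}
  {β, δ} × {0, 1, 2} = {(β,0), (β,1), (β,2), (δ,0), (δ,1), (δ,2)}
  {β, γ, δ} × {0, 2} = {(β,0), (β,2), (γ,0), (γ,2), (δ,0), (δ,2)}
  {β, γ, δ} × {0, 1, 2} = {(β,0), (β,1), (β,2), (γ,0), (γ,1), (γ,2), (δ,0), (δ,1), (δ,2)}
These 21 distinct sets form the basis B.
Close under arbitrary unions to get τ_{X×Y}; counting gives |τ_{X×Y}| = 70.


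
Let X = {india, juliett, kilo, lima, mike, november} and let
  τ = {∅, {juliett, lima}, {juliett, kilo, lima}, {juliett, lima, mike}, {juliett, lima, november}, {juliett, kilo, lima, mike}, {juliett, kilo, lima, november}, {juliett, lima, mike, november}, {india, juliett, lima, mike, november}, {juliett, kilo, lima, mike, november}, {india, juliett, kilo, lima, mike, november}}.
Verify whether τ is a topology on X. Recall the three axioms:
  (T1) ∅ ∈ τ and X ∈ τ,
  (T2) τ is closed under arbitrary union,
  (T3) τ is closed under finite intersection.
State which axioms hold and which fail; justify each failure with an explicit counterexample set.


τ IS a topology on X.

Axiom (T1): ∅ ∈ τ? Yes; X ∈ τ? Yes.
Axiom (T2/T3): check pairwise unions and intersections of members of τ.
All pairwise intersections and unions checked — each lies in τ. Therefore τ satisfies (T1), (T2), (T3): it IS a topology on X.


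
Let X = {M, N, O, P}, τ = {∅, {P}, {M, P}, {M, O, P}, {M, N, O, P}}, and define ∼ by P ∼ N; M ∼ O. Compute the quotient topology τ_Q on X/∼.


X/∼ = {[M=O], [N=P]}; |τ_Q| = 2.

Equivalence classes: [M=O], [N=P].
Quotient map π: X → X/∼ sends M ↦ [M=O], N ↦ [N=P], O ↦ [M=O], P ↦ [N=P].
For each subset V ⊆ X/∼, compute π^{-1}(V) ⊆ X and check whether π^{-1}(V) ∈ τ. V is open in τ_Q iff π^{-1}(V) ∈ τ.
  V = {}: π^{-1}(V) = ∅ ∈ τ ✓.
  V = {[M=O]}: π^{-1}(V) = {M, O} ∉ τ ✗.
  V = {[N=P]}: π^{-1}(V) = {N, P} ∉ τ ✗.
  V = {[M=O], [N=P]}: π^{-1}(V) = {M, N, O, P} ∈ τ ✓.
Open sets in the quotient: τ_Q = {{}, {[M=O], [N=P]}} (2 elements).


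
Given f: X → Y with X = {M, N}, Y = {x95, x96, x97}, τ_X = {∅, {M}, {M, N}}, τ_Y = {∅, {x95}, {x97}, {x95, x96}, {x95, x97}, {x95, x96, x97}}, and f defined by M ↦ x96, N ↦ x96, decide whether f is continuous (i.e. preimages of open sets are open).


f IS continuous.

Compute f^{-1}(U) for each U ∈ τ_Y:
  U = ∅: f^{-1}(U) = ∅ ∈ τ_X ✓.
  U = {x95}: f^{-1}(U) = ∅ ∈ τ_X ✓.
  U = {x97}: f^{-1}(U) = ∅ ∈ τ_X ✓.
  U = {x95, x96}: f^{-1}(U) = {M, N} ∈ τ_X ✓.
  U = {x95, x97}: f^{-1}(U) = ∅ ∈ τ_X ✓.
  U = {x95, x96, x97}: f^{-1}(U) = {M, N} ∈ τ_X ✓.
Every preimage lies in τ_X, so f IS continuous.


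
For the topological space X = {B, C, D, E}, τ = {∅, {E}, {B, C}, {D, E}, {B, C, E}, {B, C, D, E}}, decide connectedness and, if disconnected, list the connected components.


(X, τ) is disconnected; components = [{B, C}, {D, E}].

Find clopen sets (U ∈ τ with X ∖ U ∈ τ):
  U = ∅, X ∖ U = {B, C, D, E} — both open, so U is clopen.
  U = {B, C}, X ∖ U = {D, E} — both open, so U is clopen.
  U = {D, E}, X ∖ U = {B, C} — both open, so U is clopen.
  U = {B, C, D, E}, X ∖ U = ∅ — both open, so U is clopen.
Nontrivial clopen(s) exist: e.g. {B, C}. So (X, τ) is disconnected.
Compute connected components by grouping points that agree on all clopens:
  component: {B, C}
  component: {D, E}


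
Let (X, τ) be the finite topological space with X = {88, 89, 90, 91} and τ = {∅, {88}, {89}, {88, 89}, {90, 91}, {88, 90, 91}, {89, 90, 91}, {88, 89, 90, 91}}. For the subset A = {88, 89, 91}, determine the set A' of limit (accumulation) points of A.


A' = {90}

For each x ∈ X, list the open sets U ∈ τ with x ∈ U, then check whether U ∩ (A ∖ {x}) ≠ ∅ for every such U.
  x = 88: open {88} ∋ x has {88} ∩ (A ∖ {88}) = ∅, so x is NOT a limit point.
  x = 89: open {89} ∋ x has {89} ∩ (A ∖ {89}) = ∅, so x is NOT a limit point.
  x = 90: opens ∋ x are {90, 91}, {88, 90, 91}, {89, 90, 91}, {88, 89, 90, 91}; each meets A ∖ {90}, so x IS a limit point.
  x = 91: open {90, 91} ∋ x has {90, 91} ∩ (A ∖ {91}) = ∅, so x is NOT a limit point.
Collecting: A' = {90}.


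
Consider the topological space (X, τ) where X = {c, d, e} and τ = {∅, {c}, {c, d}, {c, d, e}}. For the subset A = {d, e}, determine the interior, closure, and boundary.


int(A) = ∅, cl(A) = {d, e}, ∂A = {d, e}.

Closed sets in (X, τ) are complements of opens:
  closed(X, τ) = {∅, {e}, {d, e}, {c, d, e}}.
int(A) = ⋃ {U ∈ τ : U ⊆ A}. Opens contained in A: ∅.
Taking the union of these: int(A) = ∅.
cl(A) = ⋂ {C closed : A ⊆ C}. Closed sets containing A: {d, e}, {c, d, e}.
Intersecting these: cl(A) = {d, e}.
∂A = cl(A) ∖ int(A) = {d, e} ∖ ∅ = {d, e}.


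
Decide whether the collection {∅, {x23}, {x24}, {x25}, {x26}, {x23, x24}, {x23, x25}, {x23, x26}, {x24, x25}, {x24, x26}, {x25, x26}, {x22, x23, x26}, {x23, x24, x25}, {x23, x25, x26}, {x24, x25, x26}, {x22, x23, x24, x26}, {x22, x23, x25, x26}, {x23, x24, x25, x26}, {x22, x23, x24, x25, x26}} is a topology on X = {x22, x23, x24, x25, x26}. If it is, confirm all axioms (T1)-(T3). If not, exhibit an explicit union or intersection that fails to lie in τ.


τ is NOT a topology on X.

Axiom (T1): ∅ ∈ τ? Yes; X ∈ τ? Yes.
Axiom (T2/T3): check pairwise unions and intersections of members of τ.
Counterexample for (T2): {x23} ∪ {x24, x26} = {x23, x24, x26} ∉ τ. Therefore τ is NOT a topology.


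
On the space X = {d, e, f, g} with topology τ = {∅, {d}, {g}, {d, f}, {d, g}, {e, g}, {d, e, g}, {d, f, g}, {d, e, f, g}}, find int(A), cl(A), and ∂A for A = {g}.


int(A) = {g}, cl(A) = {e, g}, ∂A = {e}.

Closed sets in (X, τ) are complements of opens:
  closed(X, τ) = {∅, {e}, {f}, {d, f}, {e, f}, {e, g}, {d, e, f}, {e, f, g}, {d, e, f, g}}.
int(A) = ⋃ {U ∈ τ : U ⊆ A}. Opens contained in A: ∅, {g}.
Taking the union of these: int(A) = {g}.
cl(A) = ⋂ {C closed : A ⊆ C}. Closed sets containing A: {e, g}, {e, f, g}, {d, e, f, g}.
Intersecting these: cl(A) = {e, g}.
∂A = cl(A) ∖ int(A) = {e, g} ∖ {g} = {e}.


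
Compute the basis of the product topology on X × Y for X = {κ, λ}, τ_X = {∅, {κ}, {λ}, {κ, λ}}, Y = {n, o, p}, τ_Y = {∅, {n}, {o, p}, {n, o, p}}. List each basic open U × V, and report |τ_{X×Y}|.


Basis B = {∅ × ∅, {κ} × {n}, {λ} × {n}, {κ, λ} × {n}, {κ} × {o, p}, {λ} × {o, p}, {κ} × {n, o, p}, {λ} × {n, o, p}, {κ, λ} × {o, p}, {κ, λ} × {n, o, p}}; |τ_{X×Y}| = 16.

Enumerate products U × V with U ∈ τ_X, V ∈ τ_Y (deduplicated):
  ∅ × ∅ = {} (∅)
  {κ} × {n} = {(κ,n)}
  {λ} × {n} = {(λ,n)}
  {κ, λ} × {n} = {(κ,n), (λ,n)}
  {κ} × {o, p} = {(κ,o), (κ,p)}
  {λ} × {o, p} = {(λ,o), (λ,p)}
  {κ} × {n, o, p} = {(κ,n), (κ,o), (κ,p)}
  {λ} × {n, o, p} = {(λ,n), (λ,o), (λ,p)}
  {κ, λ} × {o, p} = {(κ,o), (κ,p), (λ,o), (λ,p)}
  {κ, λ} × {n, o, p} = {(κ,n), (κ,o), (κ,p), (λ,n), (λ,o), (λ,p)}
These 10 distinct sets form the basis B.
Close under arbitrary unions to get τ_{X×Y}; counting gives |τ_{X×Y}| = 16.


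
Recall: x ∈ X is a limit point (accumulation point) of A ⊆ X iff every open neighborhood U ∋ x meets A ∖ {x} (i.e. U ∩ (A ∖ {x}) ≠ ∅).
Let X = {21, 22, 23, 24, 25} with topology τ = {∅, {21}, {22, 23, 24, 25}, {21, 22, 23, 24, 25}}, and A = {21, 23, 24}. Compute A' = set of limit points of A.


A' = {22, 23, 24, 25}

For each x ∈ X, list the open sets U ∈ τ with x ∈ U, then check whether U ∩ (A ∖ {x}) ≠ ∅ for every such U.
  x = 21: open {21} ∋ x has {21} ∩ (A ∖ {21}) = ∅, so x is NOT a limit point.
  x = 22: opens ∋ x are {22, 23, 24, 25}, {21, 22, 23, 24, 25}; each meets A ∖ {22}, so x IS a limit point.
  x = 23: opens ∋ x are {22, 23, 24, 25}, {21, 22, 23, 24, 25}; each meets A ∖ {23}, so x IS a limit point.
  x = 24: opens ∋ x are {22, 23, 24, 25}, {21, 22, 23, 24, 25}; each meets A ∖ {24}, so x IS a limit point.
  x = 25: opens ∋ x are {22, 23, 24, 25}, {21, 22, 23, 24, 25}; each meets A ∖ {25}, so x IS a limit point.
Collecting: A' = {22, 23, 24, 25}.


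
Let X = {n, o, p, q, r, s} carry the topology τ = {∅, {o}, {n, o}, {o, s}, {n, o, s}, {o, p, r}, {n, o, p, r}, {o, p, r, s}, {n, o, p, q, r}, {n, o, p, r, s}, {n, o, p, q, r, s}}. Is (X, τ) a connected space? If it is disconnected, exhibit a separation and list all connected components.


(X, τ) is connected.

Find clopen sets (U ∈ τ with X ∖ U ∈ τ):
  U = ∅, X ∖ U = {n, o, p, q, r, s} — both open, so U is clopen.
  U = {n, o, p, q, r, s}, X ∖ U = ∅ — both open, so U is clopen.
Only trivial clopens (∅ and X) exist, so (X, τ) is connected.
Compute connected components by grouping points that agree on all clopens:
  component: {n, o, p, q, r, s}


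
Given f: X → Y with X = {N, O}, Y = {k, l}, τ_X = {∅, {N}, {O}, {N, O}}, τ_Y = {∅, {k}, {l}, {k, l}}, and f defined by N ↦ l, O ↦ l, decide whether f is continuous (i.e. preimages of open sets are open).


f IS continuous.

Compute f^{-1}(U) for each U ∈ τ_Y:
  U = ∅: f^{-1}(U) = ∅ ∈ τ_X ✓.
  U = {k}: f^{-1}(U) = ∅ ∈ τ_X ✓.
  U = {l}: f^{-1}(U) = {N, O} ∈ τ_X ✓.
  U = {k, l}: f^{-1}(U) = {N, O} ∈ τ_X ✓.
Every preimage lies in τ_X, so f IS continuous.


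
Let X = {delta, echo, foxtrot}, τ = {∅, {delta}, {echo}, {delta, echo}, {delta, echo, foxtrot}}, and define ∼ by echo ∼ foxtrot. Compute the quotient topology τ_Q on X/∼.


X/∼ = {[delta], [echo=foxtrot]}; |τ_Q| = 3.

Equivalence classes: [delta], [echo=foxtrot].
Quotient map π: X → X/∼ sends delta ↦ [delta], echo ↦ [echo=foxtrot], foxtrot ↦ [echo=foxtrot].
For each subset V ⊆ X/∼, compute π^{-1}(V) ⊆ X and check whether π^{-1}(V) ∈ τ. V is open in τ_Q iff π^{-1}(V) ∈ τ.
  V = {}: π^{-1}(V) = ∅ ∈ τ ✓.
  V = {[delta]}: π^{-1}(V) = {delta} ∈ τ ✓.
  V = {[echo=foxtrot]}: π^{-1}(V) = {echo, foxtrot} ∉ τ ✗.
  V = {[delta], [echo=foxtrot]}: π^{-1}(V) = {delta, echo, foxtrot} ∈ τ ✓.
Open sets in the quotient: τ_Q = {{}, {[delta]}, {[delta], [echo=foxtrot]}} (3 elements).


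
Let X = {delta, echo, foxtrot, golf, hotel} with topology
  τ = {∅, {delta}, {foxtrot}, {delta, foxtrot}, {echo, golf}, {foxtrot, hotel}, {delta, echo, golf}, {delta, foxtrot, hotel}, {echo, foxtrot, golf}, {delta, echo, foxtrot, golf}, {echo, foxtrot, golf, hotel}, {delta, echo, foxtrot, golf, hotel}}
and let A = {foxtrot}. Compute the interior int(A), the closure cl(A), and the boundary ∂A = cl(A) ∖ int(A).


int(A) = {foxtrot}, cl(A) = {foxtrot, hotel}, ∂A = {hotel}.

Closed sets in (X, τ) are complements of opens:
  closed(X, τ) = {∅, {delta}, {hotel}, {delta, hotel}, {echo, golf}, {foxtrot, hotel}, {delta, echo, golf}, {delta, foxtrot, hotel}, {echo, golf, hotel}, {delta, echo, golf, hotel}, {echo, foxtrot, golf, hotel}, {delta, echo, foxtrot, golf, hotel}}.
int(A) = ⋃ {U ∈ τ : U ⊆ A}. Opens contained in A: ∅, {foxtrot}.
Taking the union of these: int(A) = {foxtrot}.
cl(A) = ⋂ {C closed : A ⊆ C}. Closed sets containing A: {foxtrot, hotel}, {delta, foxtrot, hotel}, {echo, foxtrot, golf, hotel}, {delta, echo, foxtrot, golf, hotel}.
Intersecting these: cl(A) = {foxtrot, hotel}.
∂A = cl(A) ∖ int(A) = {foxtrot, hotel} ∖ {foxtrot} = {hotel}.


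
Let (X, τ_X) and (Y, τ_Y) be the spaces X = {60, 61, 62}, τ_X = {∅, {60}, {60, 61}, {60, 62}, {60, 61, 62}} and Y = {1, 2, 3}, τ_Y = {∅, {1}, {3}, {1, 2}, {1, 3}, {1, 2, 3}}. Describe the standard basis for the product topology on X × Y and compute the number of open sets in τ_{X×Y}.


Basis B = {∅ × ∅, {60} × {1}, {60} × {3}, {60} × {1, 2}, {60} × {1, 3}, {60, 61} × {1}, {60, 62} × {1}, {60, 61} × {3}, {60, 62} × {3}, {60} × {1, 2, 3}, {60, 61, 62} × {1}, {60, 61, 62} × {3}, {60, 61} × {1, 2}, {60, 62} × {1, 2}, {60, 61} × {1, 3}, {60, 62} × {1, 3}, {60, 61} × {1, 2, 3}, {60, 62} × {1, 2, 3}, {60, 61, 62} × {1, 2}, {60, 61, 62} × {1, 3}, {60, 61, 62} × {1, 2, 3}}; |τ_{X×Y}| = 70.

Enumerate products U × V with U ∈ τ_X, V ∈ τ_Y (deduplicated):
  ∅ × ∅ = {} (∅)
  {60} × {1} = {(60,1)}
  {60} × {3} = {(60,3)}
  {60} × {1, 2} = {(60,1), (60,2)}
  {60} × {1, 3} = {(60,1), (60,3)}
  {60, 61} × {1} = {(60,1), (61,1)}
  {60, 62} × {1} = {(60,1), (62,1)}
  {60, 61} × {3} = {(60,3), (61,3)}
  {60, 62} × {3} = {(60,3), (62,3)}
  {60} × {1, 2, 3} = {(60,1), (60,2), (60,3)}
  {60, 61, 62} × {1} = {(60,1), (61,1), (62,1)}
  {60, 61, 62} × {3} = {(60,3), (61,3), (62,3)}
  {60, 61} × {1, 2} = {(60,1), (60,2), (61,1), (61,2)}
  {60, 62} × {1, 2} = {(60,1), (60,2), (62,1), (62,2)}
  {60, 61} × {1, 3} = {(60,1), (60,3), (61,1), (61,3)}
  {60, 62} × {1, 3} = {(60,1), (60,3), (62,1), (62,3)}
  {60, 61} × {1, 2, 3} = {(60,1), (60,2), (60,3), (61,1), (61,2), (61,3)}
  {60, 62} × {1, 2, 3} = {(60,1), (60,2), (60,3), (62,1), (62,2), (62,3)}
  {60, 61, 62} × {1, 2} = {(60,1), (60,2), (61,1), (61,2), (62,1), (62,2)}
  {60, 61, 62} × {1, 3} = {(60,1), (60,3), (61,1), (61,3), (62,1), (62,3)}
  {60, 61, 62} × {1, 2, 3} = {(60,1), (60,2), (60,3), (61,1), (61,2), (61,3), (62,1), (62,2), (62,3)}
These 21 distinct sets form the basis B.
Close under arbitrary unions to get τ_{X×Y}; counting gives |τ_{X×Y}| = 70.


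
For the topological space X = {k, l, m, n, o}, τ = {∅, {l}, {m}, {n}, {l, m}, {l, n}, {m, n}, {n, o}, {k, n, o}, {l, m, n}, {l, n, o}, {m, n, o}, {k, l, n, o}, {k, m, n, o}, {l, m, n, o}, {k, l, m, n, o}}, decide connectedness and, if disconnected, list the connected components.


(X, τ) is disconnected; components = [{l}, {m}, {k, n, o}].

Find clopen sets (U ∈ τ with X ∖ U ∈ τ):
  U = ∅, X ∖ U = {k, l, m, n, o} — both open, so U is clopen.
  U = {l}, X ∖ U = {k, m, n, o} — both open, so U is clopen.
  U = {m}, X ∖ U = {k, l, n, o} — both open, so U is clopen.
  U = {l, m}, X ∖ U = {k, n, o} — both open, so U is clopen.
  U = {k, n, o}, X ∖ U = {l, m} — both open, so U is clopen.
  U = {k, l, n, o}, X ∖ U = {m} — both open, so U is clopen.
  U = {k, m, n, o}, X ∖ U = {l} — both open, so U is clopen.
  U = {k, l, m, n, o}, X ∖ U = ∅ — both open, so U is clopen.
Nontrivial clopen(s) exist: e.g. {k, n, o}. So (X, τ) is disconnected.
Compute connected components by grouping points that agree on all clopens:
  component: {l}
  component: {m}
  component: {k, n, o}


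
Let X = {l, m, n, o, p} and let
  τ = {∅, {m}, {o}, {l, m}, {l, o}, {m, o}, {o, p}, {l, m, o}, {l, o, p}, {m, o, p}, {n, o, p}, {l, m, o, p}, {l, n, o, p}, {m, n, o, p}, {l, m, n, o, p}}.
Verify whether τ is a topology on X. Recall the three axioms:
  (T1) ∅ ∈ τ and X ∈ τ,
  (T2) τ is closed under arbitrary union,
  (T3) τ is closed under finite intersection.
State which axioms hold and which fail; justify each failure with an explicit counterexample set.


τ is NOT a topology on X.

Axiom (T1): ∅ ∈ τ? Yes; X ∈ τ? Yes.
Axiom (T2/T3): check pairwise unions and intersections of members of τ.
Counterexample for (T3): {l, m} ∩ {l, o} = {l} ∉ τ. Therefore τ is NOT a topology.


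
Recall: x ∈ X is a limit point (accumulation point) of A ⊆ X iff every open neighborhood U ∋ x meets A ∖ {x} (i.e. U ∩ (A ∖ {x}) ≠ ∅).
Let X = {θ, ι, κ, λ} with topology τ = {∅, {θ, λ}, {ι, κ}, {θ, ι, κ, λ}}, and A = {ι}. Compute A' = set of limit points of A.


A' = {κ}

For each x ∈ X, list the open sets U ∈ τ with x ∈ U, then check whether U ∩ (A ∖ {x}) ≠ ∅ for every such U.
  x = θ: open {θ, λ} ∋ x has {θ, λ} ∩ (A ∖ {θ}) = ∅, so x is NOT a limit point.
  x = ι: open {ι, κ} ∋ x has {ι, κ} ∩ (A ∖ {ι}) = ∅, so x is NOT a limit point.
  x = κ: opens ∋ x are {ι, κ}, {θ, ι, κ, λ}; each meets A ∖ {κ}, so x IS a limit point.
  x = λ: open {θ, λ} ∋ x has {θ, λ} ∩ (A ∖ {λ}) = ∅, so x is NOT a limit point.
Collecting: A' = {κ}.


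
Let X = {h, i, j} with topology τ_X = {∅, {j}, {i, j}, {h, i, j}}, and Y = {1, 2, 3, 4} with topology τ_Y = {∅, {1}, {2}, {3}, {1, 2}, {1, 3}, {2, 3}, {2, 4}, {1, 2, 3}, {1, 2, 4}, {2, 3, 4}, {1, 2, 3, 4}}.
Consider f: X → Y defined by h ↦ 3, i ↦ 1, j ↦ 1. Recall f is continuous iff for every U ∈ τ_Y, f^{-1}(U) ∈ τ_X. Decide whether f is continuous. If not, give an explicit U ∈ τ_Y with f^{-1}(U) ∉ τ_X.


f is NOT continuous.

Compute f^{-1}(U) for each U ∈ τ_Y:
  U = ∅: f^{-1}(U) = ∅ ∈ τ_X ✓.
  U = {1}: f^{-1}(U) = {i, j} ∈ τ_X ✓.
  U = {2}: f^{-1}(U) = ∅ ∈ τ_X ✓.
  U = {3}: f^{-1}(U) = {h} ∉ τ_X ✗.
  U = {1, 2}: f^{-1}(U) = {i, j} ∈ τ_X ✓.
  U = {1, 3}: f^{-1}(U) = {h, i, j} ∈ τ_X ✓.
  U = {2, 3}: f^{-1}(U) = {h} ∉ τ_X ✗.
  U = {2, 4}: f^{-1}(U) = ∅ ∈ τ_X ✓.
  U = {1, 2, 3}: f^{-1}(U) = {h, i, j} ∈ τ_X ✓.
  U = {1, 2, 4}: f^{-1}(U) = {i, j} ∈ τ_X ✓.
  U = {2, 3, 4}: f^{-1}(U) = {h} ∉ τ_X ✗.
  U = {1, 2, 3, 4}: f^{-1}(U) = {h, i, j} ∈ τ_X ✓.
Found U = {3} with f^{-1}(U) = {h} not in τ_X. Therefore f is NOT continuous.


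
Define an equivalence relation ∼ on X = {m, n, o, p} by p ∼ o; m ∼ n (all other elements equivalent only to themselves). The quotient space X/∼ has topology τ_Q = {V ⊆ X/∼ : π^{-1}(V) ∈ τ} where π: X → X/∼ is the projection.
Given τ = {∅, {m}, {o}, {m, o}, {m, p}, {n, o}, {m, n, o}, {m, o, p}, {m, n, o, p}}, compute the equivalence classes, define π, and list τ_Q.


X/∼ = {[m=n], [o=p]}; |τ_Q| = 2.

Equivalence classes: [m=n], [o=p].
Quotient map π: X → X/∼ sends m ↦ [m=n], n ↦ [m=n], o ↦ [o=p], p ↦ [o=p].
For each subset V ⊆ X/∼, compute π^{-1}(V) ⊆ X and check whether π^{-1}(V) ∈ τ. V is open in τ_Q iff π^{-1}(V) ∈ τ.
  V = {}: π^{-1}(V) = ∅ ∈ τ ✓.
  V = {[m=n]}: π^{-1}(V) = {m, n} ∉ τ ✗.
  V = {[o=p]}: π^{-1}(V) = {o, p} ∉ τ ✗.
  V = {[m=n], [o=p]}: π^{-1}(V) = {m, n, o, p} ∈ τ ✓.
Open sets in the quotient: τ_Q = {{}, {[m=n], [o=p]}} (2 elements).


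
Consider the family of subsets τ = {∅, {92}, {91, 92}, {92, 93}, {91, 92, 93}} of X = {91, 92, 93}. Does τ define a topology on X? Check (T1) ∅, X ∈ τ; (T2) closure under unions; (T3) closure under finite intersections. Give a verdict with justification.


τ IS a topology on X.

Axiom (T1): ∅ ∈ τ? Yes; X ∈ τ? Yes.
Axiom (T2/T3): check pairwise unions and intersections of members of τ.
All pairwise intersections and unions checked — each lies in τ. Therefore τ satisfies (T1), (T2), (T3): it IS a topology on X.


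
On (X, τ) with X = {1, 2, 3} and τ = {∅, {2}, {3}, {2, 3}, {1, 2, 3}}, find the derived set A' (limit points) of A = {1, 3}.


A' = {1}

For each x ∈ X, list the open sets U ∈ τ with x ∈ U, then check whether U ∩ (A ∖ {x}) ≠ ∅ for every such U.
  x = 1: opens ∋ x are {1, 2, 3}; each meets A ∖ {1}, so x IS a limit point.
  x = 2: open {2} ∋ x has {2} ∩ (A ∖ {2}) = ∅, so x is NOT a limit point.
  x = 3: open {3} ∋ x has {3} ∩ (A ∖ {3}) = ∅, so x is NOT a limit point.
Collecting: A' = {1}.


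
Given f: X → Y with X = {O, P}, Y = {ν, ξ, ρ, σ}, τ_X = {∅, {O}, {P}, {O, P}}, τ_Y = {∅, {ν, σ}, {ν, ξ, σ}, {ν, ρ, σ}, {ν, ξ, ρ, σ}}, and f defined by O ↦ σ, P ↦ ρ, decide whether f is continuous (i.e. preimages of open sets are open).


f IS continuous.

Compute f^{-1}(U) for each U ∈ τ_Y:
  U = ∅: f^{-1}(U) = ∅ ∈ τ_X ✓.
  U = {ν, σ}: f^{-1}(U) = {O} ∈ τ_X ✓.
  U = {ν, ξ, σ}: f^{-1}(U) = {O} ∈ τ_X ✓.
  U = {ν, ρ, σ}: f^{-1}(U) = {O, P} ∈ τ_X ✓.
  U = {ν, ξ, ρ, σ}: f^{-1}(U) = {O, P} ∈ τ_X ✓.
Every preimage lies in τ_X, so f IS continuous.


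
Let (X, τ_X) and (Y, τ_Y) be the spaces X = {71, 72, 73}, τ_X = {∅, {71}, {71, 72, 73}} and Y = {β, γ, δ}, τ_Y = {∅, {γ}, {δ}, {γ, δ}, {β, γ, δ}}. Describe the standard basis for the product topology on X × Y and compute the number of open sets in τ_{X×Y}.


Basis B = {∅ × ∅, {71} × {γ}, {71} × {δ}, {71} × {γ, δ}, {71} × {β, γ, δ}, {71, 72, 73} × {γ}, {71, 72, 73} × {δ}, {71, 72, 73} × {γ, δ}, {71, 72, 73} × {β, γ, δ}}; |τ_{X×Y}| = 14.

Enumerate products U × V with U ∈ τ_X, V ∈ τ_Y (deduplicated):
  ∅ × ∅ = {} (∅)
  {71} × {γ} = {(71,γ)}
  {71} × {δ} = {(71,δ)}
  {71} × {γ, δ} = {(71,γ), (71,δ)}
  {71} × {β, γ, δ} = {(71,β), (71,γ), (71,δ)}
  {71, 72, 73} × {γ} = {(71,γ), (72,γ), (73,γ)}
  {71, 72, 73} × {δ} = {(71,δ), (72,δ), (73,δ)}
  {71, 72, 73} × {γ, δ} = {(71,γ), (71,δ), (72,γ), (72,δ), (73,γ), (73,δ)}
  {71, 72, 73} × {β, γ, δ} = {(71,β), (71,γ), (71,δ), (72,β), (72,γ), (72,δ), (73,β), (73,γ), (73,δ)}
These 9 distinct sets form the basis B.
Close under arbitrary unions to get τ_{X×Y}; counting gives |τ_{X×Y}| = 14.
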